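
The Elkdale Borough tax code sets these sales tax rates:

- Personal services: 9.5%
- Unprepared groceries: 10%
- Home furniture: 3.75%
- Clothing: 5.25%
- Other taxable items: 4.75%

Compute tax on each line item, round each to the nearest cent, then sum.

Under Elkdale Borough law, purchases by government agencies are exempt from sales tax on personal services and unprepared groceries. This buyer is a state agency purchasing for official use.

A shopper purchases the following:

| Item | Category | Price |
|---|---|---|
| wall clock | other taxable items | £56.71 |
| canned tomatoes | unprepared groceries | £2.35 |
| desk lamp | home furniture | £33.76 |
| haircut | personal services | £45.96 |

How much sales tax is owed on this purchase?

£3.96

Wall clock £56.71: other taxable items → 4.75% → £2.69
Canned tomatoes £2.35: unprepared groceries, buyer-exempt → 0% → £0.00
Desk lamp £33.76: home furniture → 3.75% → £1.27
Haircut £45.96: personal services, buyer-exempt → 0% → £0.00
Total tax = £2.69 + £1.27 = £3.96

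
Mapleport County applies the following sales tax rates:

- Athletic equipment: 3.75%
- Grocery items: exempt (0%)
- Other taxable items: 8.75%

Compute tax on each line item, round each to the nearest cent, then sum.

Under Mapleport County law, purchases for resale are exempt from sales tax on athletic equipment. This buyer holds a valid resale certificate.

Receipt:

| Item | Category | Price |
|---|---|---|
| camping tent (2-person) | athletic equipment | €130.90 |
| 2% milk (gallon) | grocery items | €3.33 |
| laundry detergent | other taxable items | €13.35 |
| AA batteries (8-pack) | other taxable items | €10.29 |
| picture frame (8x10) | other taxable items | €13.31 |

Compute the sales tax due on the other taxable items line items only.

Laundry detergent €13.35: other taxable items → 8.75% → €1.17
AA batteries (8-pack) €10.29: other taxable items → 8.75% → €0.90
Picture frame (8x10) €13.31: other taxable items → 8.75% → €1.16
Tax on other taxable items = €1.17 + €0.90 + €1.16 = €3.23

€3.23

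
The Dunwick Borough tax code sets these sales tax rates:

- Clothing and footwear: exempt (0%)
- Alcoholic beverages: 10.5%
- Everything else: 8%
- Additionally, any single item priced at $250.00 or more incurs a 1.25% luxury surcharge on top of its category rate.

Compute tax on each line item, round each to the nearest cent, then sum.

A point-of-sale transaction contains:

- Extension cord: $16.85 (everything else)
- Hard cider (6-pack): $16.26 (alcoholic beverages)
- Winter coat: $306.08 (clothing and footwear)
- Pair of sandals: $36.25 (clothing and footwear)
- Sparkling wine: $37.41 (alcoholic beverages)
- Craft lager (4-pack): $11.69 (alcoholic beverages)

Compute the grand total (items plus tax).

$436.59

Extension cord $16.85: everything else → 8% → $1.35
Hard cider (6-pack) $16.26: alcoholic beverages → 10.5% → $1.71
Winter coat $306.08: clothing and footwear → 0% + 1.25% surcharge = 1.25% → $3.83
Pair of sandals $36.25: clothing and footwear → 0% → $0.00
Sparkling wine $37.41: alcoholic beverages → 10.5% → $3.93
Craft lager (4-pack) $11.69: alcoholic beverages → 10.5% → $1.23
Subtotal = $424.54; tax = $12.05; total due = $436.59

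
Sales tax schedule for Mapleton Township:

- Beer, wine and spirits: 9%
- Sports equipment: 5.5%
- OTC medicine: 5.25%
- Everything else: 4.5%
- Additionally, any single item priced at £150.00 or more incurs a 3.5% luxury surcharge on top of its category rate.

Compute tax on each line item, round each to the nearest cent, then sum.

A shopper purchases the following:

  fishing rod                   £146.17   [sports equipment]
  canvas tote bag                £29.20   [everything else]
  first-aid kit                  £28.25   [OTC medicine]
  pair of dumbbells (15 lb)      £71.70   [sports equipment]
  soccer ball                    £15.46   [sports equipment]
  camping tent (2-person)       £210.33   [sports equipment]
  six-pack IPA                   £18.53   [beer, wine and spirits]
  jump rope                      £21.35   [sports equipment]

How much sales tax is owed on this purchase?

Fishing rod £146.17: sports equipment → 5.5% → £8.04
Canvas tote bag £29.20: everything else → 4.5% → £1.31
First-aid kit £28.25: OTC medicine → 5.25% → £1.48
Pair of dumbbells (15 lb) £71.70: sports equipment → 5.5% → £3.94
Soccer ball £15.46: sports equipment → 5.5% → £0.85
Camping tent (2-person) £210.33: sports equipment → 5.5% + 3.5% surcharge = 9% → £18.93
Six-pack IPA £18.53: beer, wine and spirits → 9% → £1.67
Jump rope £21.35: sports equipment → 5.5% → £1.17
Total tax = £8.04 + £1.31 + £1.48 + £3.94 + £0.85 + £18.93 + £1.67 + £1.17 = £37.39

£37.39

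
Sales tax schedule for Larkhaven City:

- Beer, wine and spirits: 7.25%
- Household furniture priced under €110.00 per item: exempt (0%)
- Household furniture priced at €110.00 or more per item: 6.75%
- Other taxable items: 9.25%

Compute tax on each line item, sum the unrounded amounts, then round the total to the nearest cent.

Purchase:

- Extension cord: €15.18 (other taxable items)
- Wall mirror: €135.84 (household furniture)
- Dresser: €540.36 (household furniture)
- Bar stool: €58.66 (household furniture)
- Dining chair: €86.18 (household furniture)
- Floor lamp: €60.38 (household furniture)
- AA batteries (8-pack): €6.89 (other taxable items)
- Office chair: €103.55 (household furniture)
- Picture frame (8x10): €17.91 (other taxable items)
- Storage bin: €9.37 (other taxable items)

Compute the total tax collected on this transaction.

€50.21

Extension cord €15.18: other taxable items → 9.25% → €1.40415
Wall mirror €135.84: household furniture, €110.00 or more → 6.75% → €9.1692
Dresser €540.36: household furniture, €110.00 or more → 6.75% → €36.4743
Bar stool €58.66: household furniture, under €110.00 → 0% → €0.00
Dining chair €86.18: household furniture, under €110.00 → 0% → €0.00
Floor lamp €60.38: household furniture, under €110.00 → 0% → €0.00
AA batteries (8-pack) €6.89: other taxable items → 9.25% → €0.637325
Office chair €103.55: household furniture, under €110.00 → 0% → €0.00
Picture frame (8x10) €17.91: other taxable items → 9.25% → €1.656675
Storage bin €9.37: other taxable items → 9.25% → €0.866725
Unrounded tax sum = €50.208375 → €50.21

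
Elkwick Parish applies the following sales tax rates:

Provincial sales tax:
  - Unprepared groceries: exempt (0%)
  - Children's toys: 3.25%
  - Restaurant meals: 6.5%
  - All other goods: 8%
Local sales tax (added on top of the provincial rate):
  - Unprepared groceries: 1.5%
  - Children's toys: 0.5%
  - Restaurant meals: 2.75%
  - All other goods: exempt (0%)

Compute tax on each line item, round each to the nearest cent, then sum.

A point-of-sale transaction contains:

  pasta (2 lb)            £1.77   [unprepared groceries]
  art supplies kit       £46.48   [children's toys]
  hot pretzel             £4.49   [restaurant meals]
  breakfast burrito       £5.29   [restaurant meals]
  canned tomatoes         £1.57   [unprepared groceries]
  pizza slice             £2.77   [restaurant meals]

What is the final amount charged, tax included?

Pasta (2 lb) £1.77: unprepared groceries → 0% + 1.5% local = 1.5% → £0.03
Art supplies kit £46.48: children's toys → 3.25% + 0.5% local = 3.75% → £1.74
Hot pretzel £4.49: restaurant meals → 6.5% + 2.75% local = 9.25% → £0.42
Breakfast burrito £5.29: restaurant meals → 6.5% + 2.75% local = 9.25% → £0.49
Canned tomatoes £1.57: unprepared groceries → 0% + 1.5% local = 1.5% → £0.02
Pizza slice £2.77: restaurant meals → 6.5% + 2.75% local = 9.25% → £0.26
Subtotal = £62.37; tax = £2.96; total due = £65.33

£65.33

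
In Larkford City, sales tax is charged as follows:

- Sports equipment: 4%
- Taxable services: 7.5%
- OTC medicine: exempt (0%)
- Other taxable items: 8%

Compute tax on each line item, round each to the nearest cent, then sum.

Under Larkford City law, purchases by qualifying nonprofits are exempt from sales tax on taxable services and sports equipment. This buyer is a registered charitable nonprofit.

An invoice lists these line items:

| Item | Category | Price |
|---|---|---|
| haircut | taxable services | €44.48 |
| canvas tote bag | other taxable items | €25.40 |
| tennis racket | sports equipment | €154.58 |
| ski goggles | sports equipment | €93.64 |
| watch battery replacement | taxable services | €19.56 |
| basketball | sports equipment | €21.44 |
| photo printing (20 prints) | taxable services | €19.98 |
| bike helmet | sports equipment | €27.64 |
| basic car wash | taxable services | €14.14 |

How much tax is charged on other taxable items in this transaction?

Canvas tote bag €25.40: other taxable items → 8% → €2.03
Tax on other taxable items = €2.03

€2.03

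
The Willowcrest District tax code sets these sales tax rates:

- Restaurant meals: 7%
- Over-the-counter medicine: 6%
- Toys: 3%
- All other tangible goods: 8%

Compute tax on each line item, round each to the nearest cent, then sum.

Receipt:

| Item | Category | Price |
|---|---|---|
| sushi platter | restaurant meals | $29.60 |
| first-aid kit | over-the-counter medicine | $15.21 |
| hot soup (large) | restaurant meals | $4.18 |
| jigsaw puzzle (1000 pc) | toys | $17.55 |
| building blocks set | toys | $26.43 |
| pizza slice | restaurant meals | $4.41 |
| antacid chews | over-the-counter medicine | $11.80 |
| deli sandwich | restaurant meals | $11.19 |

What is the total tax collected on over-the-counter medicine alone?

First-aid kit $15.21: over-the-counter medicine → 6% → $0.91
Antacid chews $11.80: over-the-counter medicine → 6% → $0.71
Tax on over-the-counter medicine = $0.91 + $0.71 = $1.62

$1.62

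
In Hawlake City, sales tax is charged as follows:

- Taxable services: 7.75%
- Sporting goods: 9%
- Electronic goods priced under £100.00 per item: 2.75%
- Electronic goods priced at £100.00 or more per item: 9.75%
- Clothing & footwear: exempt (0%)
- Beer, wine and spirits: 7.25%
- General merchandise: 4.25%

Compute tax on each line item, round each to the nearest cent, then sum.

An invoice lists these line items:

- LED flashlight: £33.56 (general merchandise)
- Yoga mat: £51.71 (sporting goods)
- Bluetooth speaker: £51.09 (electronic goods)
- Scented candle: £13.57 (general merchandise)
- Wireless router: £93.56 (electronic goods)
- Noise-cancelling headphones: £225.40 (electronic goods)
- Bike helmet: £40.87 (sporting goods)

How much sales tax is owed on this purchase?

£36.29

LED flashlight £33.56: general merchandise → 4.25% → £1.43
Yoga mat £51.71: sporting goods → 9% → £4.65
Bluetooth speaker £51.09: electronic goods, under £100.00 → 2.75% → £1.40
Scented candle £13.57: general merchandise → 4.25% → £0.58
Wireless router £93.56: electronic goods, under £100.00 → 2.75% → £2.57
Noise-cancelling headphones £225.40: electronic goods, £100.00 or more → 9.75% → £21.98
Bike helmet £40.87: sporting goods → 9% → £3.68
Total tax = £1.43 + £4.65 + £1.40 + £0.58 + £2.57 + £21.98 + £3.68 = £36.29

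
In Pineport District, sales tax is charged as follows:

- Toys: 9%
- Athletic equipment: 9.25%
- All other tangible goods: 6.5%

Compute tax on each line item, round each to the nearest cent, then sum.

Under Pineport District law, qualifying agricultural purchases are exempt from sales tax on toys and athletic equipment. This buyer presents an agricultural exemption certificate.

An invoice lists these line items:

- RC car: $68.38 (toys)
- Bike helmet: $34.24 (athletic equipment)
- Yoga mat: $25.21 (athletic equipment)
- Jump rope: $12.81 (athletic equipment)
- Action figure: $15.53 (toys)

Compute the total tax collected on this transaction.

$0.00

RC car $68.38: toys, buyer-exempt → 0% → $0.00
Bike helmet $34.24: athletic equipment, buyer-exempt → 0% → $0.00
Yoga mat $25.21: athletic equipment, buyer-exempt → 0% → $0.00
Jump rope $12.81: athletic equipment, buyer-exempt → 0% → $0.00
Action figure $15.53: toys, buyer-exempt → 0% → $0.00
Total tax = $0.00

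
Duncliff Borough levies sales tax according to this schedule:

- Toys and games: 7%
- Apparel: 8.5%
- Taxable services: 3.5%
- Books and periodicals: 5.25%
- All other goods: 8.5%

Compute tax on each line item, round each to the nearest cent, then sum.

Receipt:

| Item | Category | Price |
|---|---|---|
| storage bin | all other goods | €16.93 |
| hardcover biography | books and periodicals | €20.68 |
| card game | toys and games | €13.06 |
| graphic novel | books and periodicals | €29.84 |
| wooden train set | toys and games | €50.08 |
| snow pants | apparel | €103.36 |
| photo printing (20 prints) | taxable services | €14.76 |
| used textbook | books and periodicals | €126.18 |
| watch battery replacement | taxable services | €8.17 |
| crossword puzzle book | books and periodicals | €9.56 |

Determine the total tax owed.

€25.24

Storage bin €16.93: all other goods → 8.5% → €1.44
Hardcover biography €20.68: books and periodicals → 5.25% → €1.09
Card game €13.06: toys and games → 7% → €0.91
Graphic novel €29.84: books and periodicals → 5.25% → €1.57
Wooden train set €50.08: toys and games → 7% → €3.51
Snow pants €103.36: apparel → 8.5% → €8.79
Photo printing (20 prints) €14.76: taxable services → 3.5% → €0.52
Used textbook €126.18: books and periodicals → 5.25% → €6.62
Watch battery replacement €8.17: taxable services → 3.5% → €0.29
Crossword puzzle book €9.56: books and periodicals → 5.25% → €0.50
Total tax = €1.44 + €1.09 + €0.91 + €1.57 + €3.51 + €8.79 + €0.52 + €6.62 + €0.29 + €0.50 = €25.24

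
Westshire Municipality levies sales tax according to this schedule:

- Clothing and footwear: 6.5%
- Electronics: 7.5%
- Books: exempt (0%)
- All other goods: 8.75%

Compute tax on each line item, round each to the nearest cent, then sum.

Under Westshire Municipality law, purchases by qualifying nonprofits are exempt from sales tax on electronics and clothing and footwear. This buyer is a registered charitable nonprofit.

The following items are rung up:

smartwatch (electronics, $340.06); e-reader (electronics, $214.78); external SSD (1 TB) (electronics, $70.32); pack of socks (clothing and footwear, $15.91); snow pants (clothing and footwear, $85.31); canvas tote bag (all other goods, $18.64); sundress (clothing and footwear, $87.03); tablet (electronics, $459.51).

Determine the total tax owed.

Smartwatch $340.06: electronics, buyer-exempt → 0% → $0.00
E-reader $214.78: electronics, buyer-exempt → 0% → $0.00
External SSD (1 TB) $70.32: electronics, buyer-exempt → 0% → $0.00
Pack of socks $15.91: clothing and footwear, buyer-exempt → 0% → $0.00
Snow pants $85.31: clothing and footwear, buyer-exempt → 0% → $0.00
Canvas tote bag $18.64: all other goods → 8.75% → $1.63
Sundress $87.03: clothing and footwear, buyer-exempt → 0% → $0.00
Tablet $459.51: electronics, buyer-exempt → 0% → $0.00
Total tax = $1.63

$1.63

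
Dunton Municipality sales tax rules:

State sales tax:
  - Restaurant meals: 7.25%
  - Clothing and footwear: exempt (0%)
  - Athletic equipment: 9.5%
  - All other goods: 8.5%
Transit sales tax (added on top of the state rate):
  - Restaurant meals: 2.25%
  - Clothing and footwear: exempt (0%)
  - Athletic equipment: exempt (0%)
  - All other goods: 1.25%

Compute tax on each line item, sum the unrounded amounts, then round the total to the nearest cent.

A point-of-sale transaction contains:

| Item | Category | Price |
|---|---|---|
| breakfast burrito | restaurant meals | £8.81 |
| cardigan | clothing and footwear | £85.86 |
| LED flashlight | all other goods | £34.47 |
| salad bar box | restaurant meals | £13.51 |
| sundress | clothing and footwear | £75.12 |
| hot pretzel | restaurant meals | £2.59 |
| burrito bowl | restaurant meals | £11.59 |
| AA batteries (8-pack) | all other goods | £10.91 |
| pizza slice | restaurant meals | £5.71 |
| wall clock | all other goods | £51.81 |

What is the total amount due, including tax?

£313.87

Breakfast burrito £8.81: restaurant meals → 7.25% + 2.25% transit = 9.5% → £0.83695
Cardigan £85.86: clothing and footwear → 0% + 0% transit = 0% → £0.00
LED flashlight £34.47: all other goods → 8.5% + 1.25% transit = 9.75% → £3.360825
Salad bar box £13.51: restaurant meals → 7.25% + 2.25% transit = 9.5% → £1.28345
Sundress £75.12: clothing and footwear → 0% + 0% transit = 0% → £0.00
Hot pretzel £2.59: restaurant meals → 7.25% + 2.25% transit = 9.5% → £0.24605
Burrito bowl £11.59: restaurant meals → 7.25% + 2.25% transit = 9.5% → £1.10105
AA batteries (8-pack) £10.91: all other goods → 8.5% + 1.25% transit = 9.75% → £1.063725
Pizza slice £5.71: restaurant meals → 7.25% + 2.25% transit = 9.5% → £0.54245
Wall clock £51.81: all other goods → 8.5% + 1.25% transit = 9.75% → £5.051475
Subtotal = £300.38; unrounded tax = £13.485975 → £13.49; total due = £313.87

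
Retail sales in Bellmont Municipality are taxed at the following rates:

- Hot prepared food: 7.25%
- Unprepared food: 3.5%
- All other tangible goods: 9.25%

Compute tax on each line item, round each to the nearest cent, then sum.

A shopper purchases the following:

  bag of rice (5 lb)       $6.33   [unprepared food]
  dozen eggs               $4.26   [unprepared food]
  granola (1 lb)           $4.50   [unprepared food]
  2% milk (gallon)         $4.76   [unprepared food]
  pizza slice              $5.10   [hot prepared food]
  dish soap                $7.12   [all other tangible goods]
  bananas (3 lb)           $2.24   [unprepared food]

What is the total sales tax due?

$1.81

Bag of rice (5 lb) $6.33: unprepared food → 3.5% → $0.22
Dozen eggs $4.26: unprepared food → 3.5% → $0.15
Granola (1 lb) $4.50: unprepared food → 3.5% → $0.16
2% milk (gallon) $4.76: unprepared food → 3.5% → $0.17
Pizza slice $5.10: hot prepared food → 7.25% → $0.37
Dish soap $7.12: all other tangible goods → 9.25% → $0.66
Bananas (3 lb) $2.24: unprepared food → 3.5% → $0.08
Total tax = $0.22 + $0.15 + $0.16 + $0.17 + $0.37 + $0.66 + $0.08 = $1.81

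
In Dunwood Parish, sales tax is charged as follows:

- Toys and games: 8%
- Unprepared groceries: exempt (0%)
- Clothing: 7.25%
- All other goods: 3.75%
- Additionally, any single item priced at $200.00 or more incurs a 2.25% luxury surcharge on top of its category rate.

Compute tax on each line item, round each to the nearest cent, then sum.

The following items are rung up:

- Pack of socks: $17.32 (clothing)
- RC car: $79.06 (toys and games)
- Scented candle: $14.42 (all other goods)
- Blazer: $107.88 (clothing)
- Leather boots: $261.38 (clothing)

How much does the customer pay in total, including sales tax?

$520.83

Pack of socks $17.32: clothing → 7.25% → $1.26
RC car $79.06: toys and games → 8% → $6.32
Scented candle $14.42: all other goods → 3.75% → $0.54
Blazer $107.88: clothing → 7.25% → $7.82
Leather boots $261.38: clothing → 7.25% + 2.25% surcharge = 9.5% → $24.83
Subtotal = $480.06; tax = $40.77; total due = $520.83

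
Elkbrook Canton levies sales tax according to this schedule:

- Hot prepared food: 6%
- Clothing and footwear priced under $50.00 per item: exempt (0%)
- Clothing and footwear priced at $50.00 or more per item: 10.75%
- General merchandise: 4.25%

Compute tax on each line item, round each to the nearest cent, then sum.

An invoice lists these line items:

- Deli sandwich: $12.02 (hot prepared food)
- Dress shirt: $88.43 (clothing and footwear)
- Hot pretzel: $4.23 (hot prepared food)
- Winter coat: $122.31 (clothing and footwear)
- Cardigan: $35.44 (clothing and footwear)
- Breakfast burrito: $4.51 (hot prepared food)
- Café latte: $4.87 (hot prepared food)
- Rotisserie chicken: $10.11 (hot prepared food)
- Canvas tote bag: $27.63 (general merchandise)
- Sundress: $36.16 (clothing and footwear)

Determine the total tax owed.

Deli sandwich $12.02: hot prepared food → 6% → $0.72
Dress shirt $88.43: clothing and footwear, $50.00 or more → 10.75% → $9.51
Hot pretzel $4.23: hot prepared food → 6% → $0.25
Winter coat $122.31: clothing and footwear, $50.00 or more → 10.75% → $13.15
Cardigan $35.44: clothing and footwear, under $50.00 → 0% → $0.00
Breakfast burrito $4.51: hot prepared food → 6% → $0.27
Café latte $4.87: hot prepared food → 6% → $0.29
Rotisserie chicken $10.11: hot prepared food → 6% → $0.61
Canvas tote bag $27.63: general merchandise → 4.25% → $1.17
Sundress $36.16: clothing and footwear, under $50.00 → 0% → $0.00
Total tax = $0.72 + $9.51 + $0.25 + $13.15 + $0.27 + $0.29 + $0.61 + $1.17 = $25.97

$25.97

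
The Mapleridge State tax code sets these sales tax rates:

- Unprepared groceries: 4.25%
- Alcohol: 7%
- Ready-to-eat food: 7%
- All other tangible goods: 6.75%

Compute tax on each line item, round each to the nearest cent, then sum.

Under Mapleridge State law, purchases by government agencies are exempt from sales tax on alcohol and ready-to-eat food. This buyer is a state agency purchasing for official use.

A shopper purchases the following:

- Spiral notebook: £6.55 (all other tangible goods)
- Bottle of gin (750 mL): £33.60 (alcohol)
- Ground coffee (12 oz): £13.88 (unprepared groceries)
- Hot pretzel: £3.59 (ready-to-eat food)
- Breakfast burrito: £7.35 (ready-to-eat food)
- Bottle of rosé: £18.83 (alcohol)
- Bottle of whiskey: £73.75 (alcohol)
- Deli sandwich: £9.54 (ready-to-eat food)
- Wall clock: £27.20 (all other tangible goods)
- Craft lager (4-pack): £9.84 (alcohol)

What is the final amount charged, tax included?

Spiral notebook £6.55: all other tangible goods → 6.75% → £0.44
Bottle of gin (750 mL) £33.60: alcohol, buyer-exempt → 0% → £0.00
Ground coffee (12 oz) £13.88: unprepared groceries → 4.25% → £0.59
Hot pretzel £3.59: ready-to-eat food, buyer-exempt → 0% → £0.00
Breakfast burrito £7.35: ready-to-eat food, buyer-exempt → 0% → £0.00
Bottle of rosé £18.83: alcohol, buyer-exempt → 0% → £0.00
Bottle of whiskey £73.75: alcohol, buyer-exempt → 0% → £0.00
Deli sandwich £9.54: ready-to-eat food, buyer-exempt → 0% → £0.00
Wall clock £27.20: all other tangible goods → 6.75% → £1.84
Craft lager (4-pack) £9.84: alcohol, buyer-exempt → 0% → £0.00
Subtotal = £204.13; tax = £2.87; total due = £207.00

£207.00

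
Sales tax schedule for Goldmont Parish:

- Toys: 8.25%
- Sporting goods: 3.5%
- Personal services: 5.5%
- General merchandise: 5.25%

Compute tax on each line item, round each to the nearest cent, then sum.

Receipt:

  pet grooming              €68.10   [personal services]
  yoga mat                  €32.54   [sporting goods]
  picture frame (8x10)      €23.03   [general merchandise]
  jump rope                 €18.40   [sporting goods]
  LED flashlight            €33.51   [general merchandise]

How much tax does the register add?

Pet grooming €68.10: personal services → 5.5% → €3.75
Yoga mat €32.54: sporting goods → 3.5% → €1.14
Picture frame (8x10) €23.03: general merchandise → 5.25% → €1.21
Jump rope €18.40: sporting goods → 3.5% → €0.64
LED flashlight €33.51: general merchandise → 5.25% → €1.76
Total tax = €3.75 + €1.14 + €1.21 + €0.64 + €1.76 = €8.50

€8.50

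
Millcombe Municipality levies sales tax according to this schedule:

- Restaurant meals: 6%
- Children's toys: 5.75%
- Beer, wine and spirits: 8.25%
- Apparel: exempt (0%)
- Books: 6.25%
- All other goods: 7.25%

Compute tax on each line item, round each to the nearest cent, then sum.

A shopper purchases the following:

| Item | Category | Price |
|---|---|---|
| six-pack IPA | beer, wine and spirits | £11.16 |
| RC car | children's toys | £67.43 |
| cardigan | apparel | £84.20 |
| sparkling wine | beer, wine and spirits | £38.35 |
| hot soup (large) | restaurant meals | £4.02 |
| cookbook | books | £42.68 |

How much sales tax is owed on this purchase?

£10.87

Six-pack IPA £11.16: beer, wine and spirits → 8.25% → £0.92
RC car £67.43: children's toys → 5.75% → £3.88
Cardigan £84.20: apparel → 0% → £0.00
Sparkling wine £38.35: beer, wine and spirits → 8.25% → £3.16
Hot soup (large) £4.02: restaurant meals → 6% → £0.24
Cookbook £42.68: books → 6.25% → £2.67
Total tax = £0.92 + £3.88 + £3.16 + £0.24 + £2.67 = £10.87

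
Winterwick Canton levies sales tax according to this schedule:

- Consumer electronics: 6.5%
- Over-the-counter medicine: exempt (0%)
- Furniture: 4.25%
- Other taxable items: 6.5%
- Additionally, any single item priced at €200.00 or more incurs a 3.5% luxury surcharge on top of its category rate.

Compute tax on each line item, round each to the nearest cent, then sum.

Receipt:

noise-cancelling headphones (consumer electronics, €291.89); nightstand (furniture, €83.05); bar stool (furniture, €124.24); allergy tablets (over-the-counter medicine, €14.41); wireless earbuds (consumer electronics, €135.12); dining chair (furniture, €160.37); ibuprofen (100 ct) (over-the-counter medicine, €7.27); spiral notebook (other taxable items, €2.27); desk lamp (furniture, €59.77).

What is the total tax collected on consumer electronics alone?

Noise-cancelling headphones €291.89: consumer electronics → 6.5% + 3.5% surcharge = 10% → €29.19
Wireless earbuds €135.12: consumer electronics → 6.5% → €8.78
Tax on consumer electronics = €29.19 + €8.78 = €37.97

€37.97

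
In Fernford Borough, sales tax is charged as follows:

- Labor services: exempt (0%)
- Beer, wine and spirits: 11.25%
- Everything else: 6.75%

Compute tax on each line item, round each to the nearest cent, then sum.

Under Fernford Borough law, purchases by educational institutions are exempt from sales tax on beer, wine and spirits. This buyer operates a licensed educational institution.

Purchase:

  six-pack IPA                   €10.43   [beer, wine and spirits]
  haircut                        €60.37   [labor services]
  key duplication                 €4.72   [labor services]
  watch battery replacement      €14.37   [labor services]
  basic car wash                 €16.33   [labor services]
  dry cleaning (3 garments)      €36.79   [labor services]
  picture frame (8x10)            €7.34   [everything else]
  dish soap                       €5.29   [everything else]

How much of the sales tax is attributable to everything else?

€0.86

Picture frame (8x10) €7.34: everything else → 6.75% → €0.50
Dish soap €5.29: everything else → 6.75% → €0.36
Tax on everything else = €0.50 + €0.36 = €0.86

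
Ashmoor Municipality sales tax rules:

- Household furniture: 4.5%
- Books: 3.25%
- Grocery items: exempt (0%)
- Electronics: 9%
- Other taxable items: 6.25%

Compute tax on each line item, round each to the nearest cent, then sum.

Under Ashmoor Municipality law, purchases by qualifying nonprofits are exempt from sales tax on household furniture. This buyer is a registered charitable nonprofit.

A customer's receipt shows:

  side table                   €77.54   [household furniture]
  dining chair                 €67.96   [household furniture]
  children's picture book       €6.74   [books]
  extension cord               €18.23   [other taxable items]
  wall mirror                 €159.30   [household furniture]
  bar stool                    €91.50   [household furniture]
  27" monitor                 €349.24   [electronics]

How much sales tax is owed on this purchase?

€32.79

Side table €77.54: household furniture, buyer-exempt → 0% → €0.00
Dining chair €67.96: household furniture, buyer-exempt → 0% → €0.00
Children's picture book €6.74: books → 3.25% → €0.22
Extension cord €18.23: other taxable items → 6.25% → €1.14
Wall mirror €159.30: household furniture, buyer-exempt → 0% → €0.00
Bar stool €91.50: household furniture, buyer-exempt → 0% → €0.00
27" monitor €349.24: electronics → 9% → €31.43
Total tax = €0.22 + €1.14 + €31.43 = €32.79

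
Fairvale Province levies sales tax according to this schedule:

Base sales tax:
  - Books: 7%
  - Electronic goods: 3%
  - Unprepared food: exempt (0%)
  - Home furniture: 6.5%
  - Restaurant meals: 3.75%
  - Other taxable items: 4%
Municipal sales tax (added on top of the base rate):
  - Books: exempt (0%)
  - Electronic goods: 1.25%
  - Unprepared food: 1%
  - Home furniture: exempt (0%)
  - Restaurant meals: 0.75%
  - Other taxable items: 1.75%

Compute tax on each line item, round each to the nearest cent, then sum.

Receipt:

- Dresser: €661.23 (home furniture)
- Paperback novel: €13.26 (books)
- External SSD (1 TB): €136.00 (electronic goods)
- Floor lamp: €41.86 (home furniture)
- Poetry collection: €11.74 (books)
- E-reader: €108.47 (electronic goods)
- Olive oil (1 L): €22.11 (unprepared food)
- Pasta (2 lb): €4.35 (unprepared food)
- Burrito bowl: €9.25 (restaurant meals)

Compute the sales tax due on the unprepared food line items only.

Olive oil (1 L) €22.11: unprepared food → 0% + 1% municipal = 1% → €0.22
Pasta (2 lb) €4.35: unprepared food → 0% + 1% municipal = 1% → €0.04
Tax on unprepared food = €0.22 + €0.04 = €0.26

€0.26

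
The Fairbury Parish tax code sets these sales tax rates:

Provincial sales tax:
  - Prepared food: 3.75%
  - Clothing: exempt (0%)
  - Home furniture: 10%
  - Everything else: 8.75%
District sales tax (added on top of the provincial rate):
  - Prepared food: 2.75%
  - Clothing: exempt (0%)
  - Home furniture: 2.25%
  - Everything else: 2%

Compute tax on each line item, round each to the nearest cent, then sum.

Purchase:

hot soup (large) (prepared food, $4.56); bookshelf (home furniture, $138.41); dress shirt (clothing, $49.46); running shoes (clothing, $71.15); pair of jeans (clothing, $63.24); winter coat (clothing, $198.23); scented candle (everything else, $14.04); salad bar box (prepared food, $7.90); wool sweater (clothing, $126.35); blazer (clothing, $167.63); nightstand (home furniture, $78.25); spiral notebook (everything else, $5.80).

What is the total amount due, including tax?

$954.51

Hot soup (large) $4.56: prepared food → 3.75% + 2.75% district = 6.5% → $0.30
Bookshelf $138.41: home furniture → 10% + 2.25% district = 12.25% → $16.96
Dress shirt $49.46: clothing → 0% + 0% district = 0% → $0.00
Running shoes $71.15: clothing → 0% + 0% district = 0% → $0.00
Pair of jeans $63.24: clothing → 0% + 0% district = 0% → $0.00
Winter coat $198.23: clothing → 0% + 0% district = 0% → $0.00
Scented candle $14.04: everything else → 8.75% + 2% district = 10.75% → $1.51
Salad bar box $7.90: prepared food → 3.75% + 2.75% district = 6.5% → $0.51
Wool sweater $126.35: clothing → 0% + 0% district = 0% → $0.00
Blazer $167.63: clothing → 0% + 0% district = 0% → $0.00
Nightstand $78.25: home furniture → 10% + 2.25% district = 12.25% → $9.59
Spiral notebook $5.80: everything else → 8.75% + 2% district = 10.75% → $0.62
Subtotal = $925.02; tax = $29.49; total due = $954.51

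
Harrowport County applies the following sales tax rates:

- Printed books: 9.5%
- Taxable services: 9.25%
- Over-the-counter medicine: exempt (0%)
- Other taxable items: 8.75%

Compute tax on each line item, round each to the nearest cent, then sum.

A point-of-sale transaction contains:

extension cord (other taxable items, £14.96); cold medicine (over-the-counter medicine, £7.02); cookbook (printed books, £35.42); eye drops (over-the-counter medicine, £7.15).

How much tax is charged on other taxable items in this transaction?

£1.31

Extension cord £14.96: other taxable items → 8.75% → £1.31
Tax on other taxable items = £1.31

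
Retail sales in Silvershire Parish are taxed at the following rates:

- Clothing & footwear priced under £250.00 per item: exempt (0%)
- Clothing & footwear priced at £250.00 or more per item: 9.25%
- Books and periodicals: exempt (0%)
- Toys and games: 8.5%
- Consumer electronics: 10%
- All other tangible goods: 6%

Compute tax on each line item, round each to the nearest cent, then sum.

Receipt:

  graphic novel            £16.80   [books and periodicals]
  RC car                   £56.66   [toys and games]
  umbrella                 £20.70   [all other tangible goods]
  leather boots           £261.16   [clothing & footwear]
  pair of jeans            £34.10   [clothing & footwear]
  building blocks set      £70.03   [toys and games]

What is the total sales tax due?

£36.17

Graphic novel £16.80: books and periodicals → 0% → £0.00
RC car £56.66: toys and games → 8.5% → £4.82
Umbrella £20.70: all other tangible goods → 6% → £1.24
Leather boots £261.16: clothing & footwear, £250.00 or more → 9.25% → £24.16
Pair of jeans £34.10: clothing & footwear, under £250.00 → 0% → £0.00
Building blocks set £70.03: toys and games → 8.5% → £5.95
Total tax = £4.82 + £1.24 + £24.16 + £5.95 = £36.17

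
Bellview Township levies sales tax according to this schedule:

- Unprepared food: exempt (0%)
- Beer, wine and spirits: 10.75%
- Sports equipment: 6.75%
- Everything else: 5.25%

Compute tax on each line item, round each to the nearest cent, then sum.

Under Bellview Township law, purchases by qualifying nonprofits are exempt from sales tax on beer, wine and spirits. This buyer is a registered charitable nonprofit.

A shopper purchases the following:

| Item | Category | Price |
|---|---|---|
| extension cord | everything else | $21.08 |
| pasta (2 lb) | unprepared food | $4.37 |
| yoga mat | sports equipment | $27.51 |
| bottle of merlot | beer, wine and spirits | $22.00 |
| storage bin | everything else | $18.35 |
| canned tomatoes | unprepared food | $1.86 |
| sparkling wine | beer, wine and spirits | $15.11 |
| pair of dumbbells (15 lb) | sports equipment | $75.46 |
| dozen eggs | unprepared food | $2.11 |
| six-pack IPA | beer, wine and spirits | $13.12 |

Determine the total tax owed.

$9.02

Extension cord $21.08: everything else → 5.25% → $1.11
Pasta (2 lb) $4.37: unprepared food → 0% → $0.00
Yoga mat $27.51: sports equipment → 6.75% → $1.86
Bottle of merlot $22.00: beer, wine and spirits, buyer-exempt → 0% → $0.00
Storage bin $18.35: everything else → 5.25% → $0.96
Canned tomatoes $1.86: unprepared food → 0% → $0.00
Sparkling wine $15.11: beer, wine and spirits, buyer-exempt → 0% → $0.00
Pair of dumbbells (15 lb) $75.46: sports equipment → 6.75% → $5.09
Dozen eggs $2.11: unprepared food → 0% → $0.00
Six-pack IPA $13.12: beer, wine and spirits, buyer-exempt → 0% → $0.00
Total tax = $1.11 + $1.86 + $0.96 + $5.09 = $9.02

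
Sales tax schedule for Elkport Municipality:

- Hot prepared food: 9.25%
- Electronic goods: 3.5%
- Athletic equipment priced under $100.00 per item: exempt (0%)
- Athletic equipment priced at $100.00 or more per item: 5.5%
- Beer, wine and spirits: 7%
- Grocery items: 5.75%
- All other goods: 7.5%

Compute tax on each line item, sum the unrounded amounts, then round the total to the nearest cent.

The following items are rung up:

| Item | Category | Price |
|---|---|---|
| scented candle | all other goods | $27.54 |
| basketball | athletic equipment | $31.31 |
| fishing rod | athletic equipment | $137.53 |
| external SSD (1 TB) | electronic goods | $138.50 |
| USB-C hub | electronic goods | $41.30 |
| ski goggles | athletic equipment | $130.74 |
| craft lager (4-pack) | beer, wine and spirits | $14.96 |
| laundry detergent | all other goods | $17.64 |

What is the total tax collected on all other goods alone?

$3.39

Scented candle $27.54: all other goods → 7.5% → $2.0655
Laundry detergent $17.64: all other goods → 7.5% → $1.323
Tax on all other goods: unrounded sum = $3.3885 → $3.39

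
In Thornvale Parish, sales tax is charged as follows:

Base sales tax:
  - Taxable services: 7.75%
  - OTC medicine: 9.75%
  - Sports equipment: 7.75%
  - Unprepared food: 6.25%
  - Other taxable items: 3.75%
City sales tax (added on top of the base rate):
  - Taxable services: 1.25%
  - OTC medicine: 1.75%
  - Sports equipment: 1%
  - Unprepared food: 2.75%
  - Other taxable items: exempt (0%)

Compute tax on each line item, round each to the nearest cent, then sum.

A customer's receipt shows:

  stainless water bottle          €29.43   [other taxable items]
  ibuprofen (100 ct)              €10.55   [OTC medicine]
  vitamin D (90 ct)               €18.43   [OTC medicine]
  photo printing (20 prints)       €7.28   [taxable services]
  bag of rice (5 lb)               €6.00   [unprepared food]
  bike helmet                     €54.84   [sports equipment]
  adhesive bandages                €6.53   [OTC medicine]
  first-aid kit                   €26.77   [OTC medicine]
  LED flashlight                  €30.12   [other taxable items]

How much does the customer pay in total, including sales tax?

Stainless water bottle €29.43: other taxable items → 3.75% + 0% city = 3.75% → €1.10
Ibuprofen (100 ct) €10.55: OTC medicine → 9.75% + 1.75% city = 11.5% → €1.21
Vitamin D (90 ct) €18.43: OTC medicine → 9.75% + 1.75% city = 11.5% → €2.12
Photo printing (20 prints) €7.28: taxable services → 7.75% + 1.25% city = 9% → €0.66
Bag of rice (5 lb) €6.00: unprepared food → 6.25% + 2.75% city = 9% → €0.54
Bike helmet €54.84: sports equipment → 7.75% + 1% city = 8.75% → €4.80
Adhesive bandages €6.53: OTC medicine → 9.75% + 1.75% city = 11.5% → €0.75
First-aid kit €26.77: OTC medicine → 9.75% + 1.75% city = 11.5% → €3.08
LED flashlight €30.12: other taxable items → 3.75% + 0% city = 3.75% → €1.13
Subtotal = €189.95; tax = €15.39; total due = €205.34

€205.34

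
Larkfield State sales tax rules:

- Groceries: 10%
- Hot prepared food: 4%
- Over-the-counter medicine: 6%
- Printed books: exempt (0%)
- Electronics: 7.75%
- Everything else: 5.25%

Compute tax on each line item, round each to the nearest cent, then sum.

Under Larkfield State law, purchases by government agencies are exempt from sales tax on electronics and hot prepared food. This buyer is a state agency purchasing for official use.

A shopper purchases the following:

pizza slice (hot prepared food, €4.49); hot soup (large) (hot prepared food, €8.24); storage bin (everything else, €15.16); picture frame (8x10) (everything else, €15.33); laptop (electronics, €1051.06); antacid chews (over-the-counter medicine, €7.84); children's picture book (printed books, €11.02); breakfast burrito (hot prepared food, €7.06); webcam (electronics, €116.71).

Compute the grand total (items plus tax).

€1238.98

Pizza slice €4.49: hot prepared food, buyer-exempt → 0% → €0.00
Hot soup (large) €8.24: hot prepared food, buyer-exempt → 0% → €0.00
Storage bin €15.16: everything else → 5.25% → €0.80
Picture frame (8x10) €15.33: everything else → 5.25% → €0.80
Laptop €1051.06: electronics, buyer-exempt → 0% → €0.00
Antacid chews €7.84: over-the-counter medicine → 6% → €0.47
Children's picture book €11.02: printed books → 0% → €0.00
Breakfast burrito €7.06: hot prepared food, buyer-exempt → 0% → €0.00
Webcam €116.71: electronics, buyer-exempt → 0% → €0.00
Subtotal = €1236.91; tax = €2.07; total due = €1238.98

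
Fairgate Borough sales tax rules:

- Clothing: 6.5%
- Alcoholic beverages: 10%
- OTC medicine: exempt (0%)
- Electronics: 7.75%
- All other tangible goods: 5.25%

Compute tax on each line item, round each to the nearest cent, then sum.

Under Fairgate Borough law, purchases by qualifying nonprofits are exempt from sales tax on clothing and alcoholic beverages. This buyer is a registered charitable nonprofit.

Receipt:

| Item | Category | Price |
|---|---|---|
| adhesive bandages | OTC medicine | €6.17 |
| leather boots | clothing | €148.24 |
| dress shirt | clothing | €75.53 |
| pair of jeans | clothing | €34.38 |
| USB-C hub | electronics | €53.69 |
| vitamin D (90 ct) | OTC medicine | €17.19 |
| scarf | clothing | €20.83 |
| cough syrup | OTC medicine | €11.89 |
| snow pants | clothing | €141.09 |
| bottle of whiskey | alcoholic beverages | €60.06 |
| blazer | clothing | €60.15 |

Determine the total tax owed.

Adhesive bandages €6.17: OTC medicine → 0% → €0.00
Leather boots €148.24: clothing, buyer-exempt → 0% → €0.00
Dress shirt €75.53: clothing, buyer-exempt → 0% → €0.00
Pair of jeans €34.38: clothing, buyer-exempt → 0% → €0.00
USB-C hub €53.69: electronics → 7.75% → €4.16
Vitamin D (90 ct) €17.19: OTC medicine → 0% → €0.00
Scarf €20.83: clothing, buyer-exempt → 0% → €0.00
Cough syrup €11.89: OTC medicine → 0% → €0.00
Snow pants €141.09: clothing, buyer-exempt → 0% → €0.00
Bottle of whiskey €60.06: alcoholic beverages, buyer-exempt → 0% → €0.00
Blazer €60.15: clothing, buyer-exempt → 0% → €0.00
Total tax = €4.16

€4.16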